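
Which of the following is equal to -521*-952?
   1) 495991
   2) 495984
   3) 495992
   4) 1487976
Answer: 3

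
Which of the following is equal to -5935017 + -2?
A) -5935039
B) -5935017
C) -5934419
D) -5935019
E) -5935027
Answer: D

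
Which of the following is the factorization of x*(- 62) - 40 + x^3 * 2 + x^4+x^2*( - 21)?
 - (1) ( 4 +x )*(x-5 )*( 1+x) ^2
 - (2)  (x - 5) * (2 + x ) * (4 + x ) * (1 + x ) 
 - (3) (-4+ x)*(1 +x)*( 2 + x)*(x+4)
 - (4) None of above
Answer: 2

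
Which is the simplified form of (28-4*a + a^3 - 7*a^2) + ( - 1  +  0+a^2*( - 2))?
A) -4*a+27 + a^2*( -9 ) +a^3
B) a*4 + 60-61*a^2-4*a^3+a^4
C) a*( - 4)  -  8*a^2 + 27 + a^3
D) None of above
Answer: A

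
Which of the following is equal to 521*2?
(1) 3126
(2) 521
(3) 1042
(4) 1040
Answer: 3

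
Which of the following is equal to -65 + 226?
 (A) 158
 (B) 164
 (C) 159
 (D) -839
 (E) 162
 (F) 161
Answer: F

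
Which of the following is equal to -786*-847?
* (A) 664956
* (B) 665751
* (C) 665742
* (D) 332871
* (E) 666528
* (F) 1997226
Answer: C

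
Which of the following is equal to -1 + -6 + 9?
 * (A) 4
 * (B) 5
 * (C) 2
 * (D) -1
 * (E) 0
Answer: C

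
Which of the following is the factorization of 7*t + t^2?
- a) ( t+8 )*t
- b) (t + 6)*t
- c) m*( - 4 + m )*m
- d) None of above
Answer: d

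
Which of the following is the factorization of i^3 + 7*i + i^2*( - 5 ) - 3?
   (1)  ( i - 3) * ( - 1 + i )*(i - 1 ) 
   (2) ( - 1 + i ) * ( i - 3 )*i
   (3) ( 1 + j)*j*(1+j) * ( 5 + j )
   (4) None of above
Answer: 1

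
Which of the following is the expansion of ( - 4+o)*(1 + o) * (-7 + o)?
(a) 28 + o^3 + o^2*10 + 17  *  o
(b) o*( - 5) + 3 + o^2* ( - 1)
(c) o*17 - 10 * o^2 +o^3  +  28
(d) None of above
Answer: c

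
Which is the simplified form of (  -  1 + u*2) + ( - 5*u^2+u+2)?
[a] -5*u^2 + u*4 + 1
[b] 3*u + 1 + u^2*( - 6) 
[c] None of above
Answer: c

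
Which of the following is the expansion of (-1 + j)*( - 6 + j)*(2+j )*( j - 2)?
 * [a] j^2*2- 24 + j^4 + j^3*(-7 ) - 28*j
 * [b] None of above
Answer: b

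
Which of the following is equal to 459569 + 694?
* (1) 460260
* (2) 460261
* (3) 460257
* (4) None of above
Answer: 4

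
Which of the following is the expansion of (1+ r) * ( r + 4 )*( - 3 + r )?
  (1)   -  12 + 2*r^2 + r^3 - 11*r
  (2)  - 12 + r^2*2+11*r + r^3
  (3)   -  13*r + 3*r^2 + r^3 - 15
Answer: 1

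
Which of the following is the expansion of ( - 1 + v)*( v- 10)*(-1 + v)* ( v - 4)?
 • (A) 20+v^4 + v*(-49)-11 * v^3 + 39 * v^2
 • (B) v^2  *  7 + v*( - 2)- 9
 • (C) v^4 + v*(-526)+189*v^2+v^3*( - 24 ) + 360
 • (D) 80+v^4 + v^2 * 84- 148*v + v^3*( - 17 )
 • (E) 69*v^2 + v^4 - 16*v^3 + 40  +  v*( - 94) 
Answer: E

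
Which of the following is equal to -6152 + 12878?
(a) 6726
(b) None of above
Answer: a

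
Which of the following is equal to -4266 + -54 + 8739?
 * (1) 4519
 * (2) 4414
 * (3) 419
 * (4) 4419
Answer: 4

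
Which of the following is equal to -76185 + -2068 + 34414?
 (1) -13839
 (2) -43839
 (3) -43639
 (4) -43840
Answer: 2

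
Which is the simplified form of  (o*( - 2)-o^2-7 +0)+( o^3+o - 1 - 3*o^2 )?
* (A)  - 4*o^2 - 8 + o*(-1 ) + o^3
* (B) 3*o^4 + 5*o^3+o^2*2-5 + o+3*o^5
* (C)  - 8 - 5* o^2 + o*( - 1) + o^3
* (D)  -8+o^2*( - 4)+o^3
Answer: A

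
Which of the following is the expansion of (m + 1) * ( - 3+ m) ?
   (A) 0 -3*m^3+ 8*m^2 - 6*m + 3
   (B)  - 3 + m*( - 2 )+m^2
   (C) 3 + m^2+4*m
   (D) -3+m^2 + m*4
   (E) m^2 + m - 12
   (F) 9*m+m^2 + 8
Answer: B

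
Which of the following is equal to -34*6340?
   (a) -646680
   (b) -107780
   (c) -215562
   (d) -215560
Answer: d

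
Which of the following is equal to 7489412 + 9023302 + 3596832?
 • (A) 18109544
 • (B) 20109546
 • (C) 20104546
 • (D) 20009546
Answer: B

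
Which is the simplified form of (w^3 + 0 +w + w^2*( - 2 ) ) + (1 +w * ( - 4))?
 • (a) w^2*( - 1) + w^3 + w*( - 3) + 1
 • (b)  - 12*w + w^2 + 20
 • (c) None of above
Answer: c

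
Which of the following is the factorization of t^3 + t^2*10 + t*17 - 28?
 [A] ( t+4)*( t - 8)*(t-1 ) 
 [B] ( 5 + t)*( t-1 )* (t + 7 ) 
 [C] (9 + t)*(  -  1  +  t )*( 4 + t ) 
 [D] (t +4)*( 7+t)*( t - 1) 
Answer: D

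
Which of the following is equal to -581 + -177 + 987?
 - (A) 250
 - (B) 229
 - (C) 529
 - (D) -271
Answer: B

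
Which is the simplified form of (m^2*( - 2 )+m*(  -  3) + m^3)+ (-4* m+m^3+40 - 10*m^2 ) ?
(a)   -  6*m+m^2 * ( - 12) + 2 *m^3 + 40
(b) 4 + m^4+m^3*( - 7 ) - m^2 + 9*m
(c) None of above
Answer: c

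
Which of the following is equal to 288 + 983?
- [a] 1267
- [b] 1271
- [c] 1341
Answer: b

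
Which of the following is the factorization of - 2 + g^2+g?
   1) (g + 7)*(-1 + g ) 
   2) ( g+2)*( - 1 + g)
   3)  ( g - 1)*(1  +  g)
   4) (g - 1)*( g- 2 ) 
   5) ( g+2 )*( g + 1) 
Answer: 2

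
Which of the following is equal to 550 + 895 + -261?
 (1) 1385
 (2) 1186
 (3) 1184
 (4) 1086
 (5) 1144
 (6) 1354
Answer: 3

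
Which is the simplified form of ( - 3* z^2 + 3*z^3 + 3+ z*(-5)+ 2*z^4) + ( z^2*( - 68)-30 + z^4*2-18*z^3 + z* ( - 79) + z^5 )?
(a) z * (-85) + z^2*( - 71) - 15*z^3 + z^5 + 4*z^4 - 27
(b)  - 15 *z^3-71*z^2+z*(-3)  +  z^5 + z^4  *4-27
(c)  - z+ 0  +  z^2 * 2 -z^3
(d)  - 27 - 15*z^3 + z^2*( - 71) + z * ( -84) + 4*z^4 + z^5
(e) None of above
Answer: d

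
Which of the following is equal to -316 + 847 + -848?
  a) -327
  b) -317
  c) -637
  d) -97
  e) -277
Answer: b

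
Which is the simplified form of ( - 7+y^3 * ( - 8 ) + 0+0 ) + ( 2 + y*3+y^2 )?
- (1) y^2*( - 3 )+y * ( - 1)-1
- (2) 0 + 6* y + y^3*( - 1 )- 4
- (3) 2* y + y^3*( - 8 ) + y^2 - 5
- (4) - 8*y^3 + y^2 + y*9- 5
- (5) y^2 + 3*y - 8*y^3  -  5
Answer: 5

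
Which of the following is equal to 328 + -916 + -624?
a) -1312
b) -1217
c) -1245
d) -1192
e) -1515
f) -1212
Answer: f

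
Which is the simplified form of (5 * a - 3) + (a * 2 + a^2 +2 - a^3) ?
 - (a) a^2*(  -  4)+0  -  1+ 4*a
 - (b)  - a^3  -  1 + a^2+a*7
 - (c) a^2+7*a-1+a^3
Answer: b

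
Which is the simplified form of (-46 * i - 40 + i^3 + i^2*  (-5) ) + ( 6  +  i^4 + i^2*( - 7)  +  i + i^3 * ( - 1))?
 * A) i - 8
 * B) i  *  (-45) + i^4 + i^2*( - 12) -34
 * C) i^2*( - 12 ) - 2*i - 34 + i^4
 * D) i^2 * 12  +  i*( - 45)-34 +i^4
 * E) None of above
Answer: B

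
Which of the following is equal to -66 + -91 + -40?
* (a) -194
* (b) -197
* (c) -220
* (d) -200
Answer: b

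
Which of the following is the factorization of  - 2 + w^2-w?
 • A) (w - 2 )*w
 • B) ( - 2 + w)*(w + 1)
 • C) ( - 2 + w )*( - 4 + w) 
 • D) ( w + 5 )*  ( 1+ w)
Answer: B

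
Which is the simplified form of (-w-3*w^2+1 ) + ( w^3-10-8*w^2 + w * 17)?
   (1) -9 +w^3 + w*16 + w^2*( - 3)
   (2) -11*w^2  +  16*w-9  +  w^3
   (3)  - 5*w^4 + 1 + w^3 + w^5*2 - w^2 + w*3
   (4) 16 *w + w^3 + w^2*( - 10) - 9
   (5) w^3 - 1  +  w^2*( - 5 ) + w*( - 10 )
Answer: 2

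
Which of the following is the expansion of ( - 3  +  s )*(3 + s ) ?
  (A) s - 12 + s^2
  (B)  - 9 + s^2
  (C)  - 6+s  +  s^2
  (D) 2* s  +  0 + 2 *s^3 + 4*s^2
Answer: B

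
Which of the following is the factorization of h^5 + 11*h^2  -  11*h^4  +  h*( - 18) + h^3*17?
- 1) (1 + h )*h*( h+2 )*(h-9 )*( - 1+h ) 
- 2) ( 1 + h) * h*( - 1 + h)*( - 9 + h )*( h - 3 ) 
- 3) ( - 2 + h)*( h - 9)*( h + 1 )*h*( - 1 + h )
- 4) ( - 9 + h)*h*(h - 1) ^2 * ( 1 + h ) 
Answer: 3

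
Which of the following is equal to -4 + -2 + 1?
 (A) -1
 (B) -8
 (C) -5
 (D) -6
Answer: C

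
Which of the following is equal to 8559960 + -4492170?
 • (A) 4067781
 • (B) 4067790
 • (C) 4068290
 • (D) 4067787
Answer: B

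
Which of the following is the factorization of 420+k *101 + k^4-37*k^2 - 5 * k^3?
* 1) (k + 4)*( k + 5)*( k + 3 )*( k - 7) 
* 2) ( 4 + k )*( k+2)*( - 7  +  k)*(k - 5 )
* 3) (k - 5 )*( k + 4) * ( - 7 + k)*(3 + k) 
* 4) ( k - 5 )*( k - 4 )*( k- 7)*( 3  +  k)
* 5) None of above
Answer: 3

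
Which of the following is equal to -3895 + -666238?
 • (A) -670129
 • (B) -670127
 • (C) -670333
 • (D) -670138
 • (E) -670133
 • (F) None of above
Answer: E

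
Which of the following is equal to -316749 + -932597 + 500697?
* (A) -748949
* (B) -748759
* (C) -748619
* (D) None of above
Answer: D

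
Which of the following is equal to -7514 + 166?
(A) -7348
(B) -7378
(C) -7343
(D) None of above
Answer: A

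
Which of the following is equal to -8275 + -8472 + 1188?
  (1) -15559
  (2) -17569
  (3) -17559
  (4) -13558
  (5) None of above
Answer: 1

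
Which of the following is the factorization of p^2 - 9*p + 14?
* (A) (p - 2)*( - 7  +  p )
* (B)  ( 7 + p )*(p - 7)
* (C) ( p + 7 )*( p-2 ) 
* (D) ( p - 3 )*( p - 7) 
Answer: A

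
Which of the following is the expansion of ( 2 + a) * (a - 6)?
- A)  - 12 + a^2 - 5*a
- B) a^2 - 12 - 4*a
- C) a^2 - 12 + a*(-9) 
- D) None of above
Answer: B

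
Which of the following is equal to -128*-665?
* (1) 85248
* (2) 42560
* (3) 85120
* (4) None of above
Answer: 3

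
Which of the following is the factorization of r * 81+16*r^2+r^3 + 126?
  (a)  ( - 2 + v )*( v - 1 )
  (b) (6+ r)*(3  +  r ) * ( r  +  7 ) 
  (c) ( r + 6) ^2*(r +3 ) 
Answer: b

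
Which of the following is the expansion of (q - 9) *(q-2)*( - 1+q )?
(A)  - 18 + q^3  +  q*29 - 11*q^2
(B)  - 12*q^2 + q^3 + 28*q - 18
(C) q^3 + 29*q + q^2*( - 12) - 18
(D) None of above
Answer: C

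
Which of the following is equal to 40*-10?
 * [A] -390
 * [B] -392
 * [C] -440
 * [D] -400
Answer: D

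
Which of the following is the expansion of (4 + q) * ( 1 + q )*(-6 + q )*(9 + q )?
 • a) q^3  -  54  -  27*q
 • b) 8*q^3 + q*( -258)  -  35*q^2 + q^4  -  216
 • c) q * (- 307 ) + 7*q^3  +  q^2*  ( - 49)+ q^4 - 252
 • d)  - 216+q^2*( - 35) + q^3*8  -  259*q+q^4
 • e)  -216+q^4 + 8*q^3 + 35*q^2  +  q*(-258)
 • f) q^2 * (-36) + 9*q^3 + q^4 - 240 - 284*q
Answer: b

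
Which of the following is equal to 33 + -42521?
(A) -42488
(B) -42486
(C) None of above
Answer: A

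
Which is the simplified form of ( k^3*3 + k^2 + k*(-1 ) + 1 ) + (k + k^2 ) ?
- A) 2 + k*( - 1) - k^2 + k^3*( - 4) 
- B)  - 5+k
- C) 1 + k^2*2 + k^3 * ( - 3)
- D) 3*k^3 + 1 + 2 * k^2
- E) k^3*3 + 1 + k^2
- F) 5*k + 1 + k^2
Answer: D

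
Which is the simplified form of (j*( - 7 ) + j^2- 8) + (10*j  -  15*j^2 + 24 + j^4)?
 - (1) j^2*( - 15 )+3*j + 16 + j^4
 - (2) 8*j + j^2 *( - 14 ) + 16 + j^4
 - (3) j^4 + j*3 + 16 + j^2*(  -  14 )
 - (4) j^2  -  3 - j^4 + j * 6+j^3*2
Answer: 3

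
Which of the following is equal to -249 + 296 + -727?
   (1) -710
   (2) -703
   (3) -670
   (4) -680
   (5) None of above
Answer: 4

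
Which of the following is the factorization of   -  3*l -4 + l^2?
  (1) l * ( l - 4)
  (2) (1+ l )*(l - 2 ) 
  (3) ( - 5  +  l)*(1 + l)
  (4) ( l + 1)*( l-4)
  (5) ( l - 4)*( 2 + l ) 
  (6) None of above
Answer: 4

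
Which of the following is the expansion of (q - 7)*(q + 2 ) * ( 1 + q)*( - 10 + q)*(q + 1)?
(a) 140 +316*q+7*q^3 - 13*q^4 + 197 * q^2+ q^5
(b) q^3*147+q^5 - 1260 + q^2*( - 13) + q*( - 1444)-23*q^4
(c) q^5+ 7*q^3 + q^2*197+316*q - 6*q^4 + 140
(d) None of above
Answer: a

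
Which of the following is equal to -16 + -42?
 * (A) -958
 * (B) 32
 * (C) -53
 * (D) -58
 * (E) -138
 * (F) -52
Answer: D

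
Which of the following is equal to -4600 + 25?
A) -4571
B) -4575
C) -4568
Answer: B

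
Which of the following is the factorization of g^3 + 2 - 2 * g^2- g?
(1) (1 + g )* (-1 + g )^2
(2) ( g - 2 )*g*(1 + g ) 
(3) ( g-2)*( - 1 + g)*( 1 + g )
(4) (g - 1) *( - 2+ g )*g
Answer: 3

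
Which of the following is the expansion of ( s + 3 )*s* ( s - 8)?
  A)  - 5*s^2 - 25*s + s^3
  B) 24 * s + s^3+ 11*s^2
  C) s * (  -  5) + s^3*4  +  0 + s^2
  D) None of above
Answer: D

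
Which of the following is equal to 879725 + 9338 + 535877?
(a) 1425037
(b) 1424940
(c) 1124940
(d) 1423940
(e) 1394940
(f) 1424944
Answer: b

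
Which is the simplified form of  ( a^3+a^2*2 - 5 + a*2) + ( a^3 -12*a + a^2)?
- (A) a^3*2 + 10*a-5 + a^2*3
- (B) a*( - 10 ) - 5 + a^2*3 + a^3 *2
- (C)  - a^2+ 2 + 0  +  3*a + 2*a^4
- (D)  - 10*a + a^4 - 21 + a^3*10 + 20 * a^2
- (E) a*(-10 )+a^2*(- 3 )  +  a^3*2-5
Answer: B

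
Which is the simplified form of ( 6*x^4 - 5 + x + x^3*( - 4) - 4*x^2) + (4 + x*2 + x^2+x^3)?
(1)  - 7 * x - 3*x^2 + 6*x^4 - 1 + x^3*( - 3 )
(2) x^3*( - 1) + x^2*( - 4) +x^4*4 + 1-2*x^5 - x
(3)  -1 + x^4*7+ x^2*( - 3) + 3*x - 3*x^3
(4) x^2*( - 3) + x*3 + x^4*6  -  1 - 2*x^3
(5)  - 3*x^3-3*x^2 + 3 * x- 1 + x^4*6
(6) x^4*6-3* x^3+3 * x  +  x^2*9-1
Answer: 5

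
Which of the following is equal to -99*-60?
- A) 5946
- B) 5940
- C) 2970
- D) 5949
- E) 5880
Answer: B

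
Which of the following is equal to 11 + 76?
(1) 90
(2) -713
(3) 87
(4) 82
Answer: 3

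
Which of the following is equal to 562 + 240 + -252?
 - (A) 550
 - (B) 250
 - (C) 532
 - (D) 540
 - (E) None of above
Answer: A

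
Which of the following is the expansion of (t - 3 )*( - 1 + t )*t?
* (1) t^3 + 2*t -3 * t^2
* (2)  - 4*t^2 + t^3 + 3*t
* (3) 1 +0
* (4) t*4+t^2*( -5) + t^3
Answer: 2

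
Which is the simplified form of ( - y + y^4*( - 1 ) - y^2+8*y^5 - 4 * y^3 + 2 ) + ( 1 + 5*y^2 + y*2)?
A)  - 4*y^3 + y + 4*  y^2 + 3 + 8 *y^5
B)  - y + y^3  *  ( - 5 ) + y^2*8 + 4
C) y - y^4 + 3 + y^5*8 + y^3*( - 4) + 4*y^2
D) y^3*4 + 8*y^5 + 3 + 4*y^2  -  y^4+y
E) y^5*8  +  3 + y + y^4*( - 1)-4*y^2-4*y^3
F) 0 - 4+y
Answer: C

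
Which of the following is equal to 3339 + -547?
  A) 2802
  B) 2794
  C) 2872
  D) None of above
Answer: D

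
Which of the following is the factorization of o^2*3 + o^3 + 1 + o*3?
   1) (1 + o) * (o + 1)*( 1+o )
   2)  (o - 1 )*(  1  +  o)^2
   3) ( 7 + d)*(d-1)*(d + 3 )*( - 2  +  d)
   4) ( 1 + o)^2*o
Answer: 1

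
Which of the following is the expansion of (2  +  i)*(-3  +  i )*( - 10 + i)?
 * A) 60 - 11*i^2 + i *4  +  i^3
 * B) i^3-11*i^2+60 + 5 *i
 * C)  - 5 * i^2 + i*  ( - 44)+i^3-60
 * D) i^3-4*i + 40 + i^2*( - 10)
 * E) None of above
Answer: A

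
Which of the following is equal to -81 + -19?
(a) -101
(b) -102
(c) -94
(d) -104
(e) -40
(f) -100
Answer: f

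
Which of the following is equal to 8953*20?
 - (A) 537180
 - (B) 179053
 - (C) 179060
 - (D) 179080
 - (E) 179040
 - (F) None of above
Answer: C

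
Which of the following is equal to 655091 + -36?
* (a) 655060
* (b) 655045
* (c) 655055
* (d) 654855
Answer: c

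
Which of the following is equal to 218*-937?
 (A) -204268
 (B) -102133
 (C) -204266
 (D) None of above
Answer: C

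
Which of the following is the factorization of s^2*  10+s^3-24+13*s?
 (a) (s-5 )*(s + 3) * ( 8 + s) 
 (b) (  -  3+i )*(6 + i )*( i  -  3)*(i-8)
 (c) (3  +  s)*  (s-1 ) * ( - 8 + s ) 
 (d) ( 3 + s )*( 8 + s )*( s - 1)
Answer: d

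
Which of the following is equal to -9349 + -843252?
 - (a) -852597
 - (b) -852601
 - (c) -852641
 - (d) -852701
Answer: b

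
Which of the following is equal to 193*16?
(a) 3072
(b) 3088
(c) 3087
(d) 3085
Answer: b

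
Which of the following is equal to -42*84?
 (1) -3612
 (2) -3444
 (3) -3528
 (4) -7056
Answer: 3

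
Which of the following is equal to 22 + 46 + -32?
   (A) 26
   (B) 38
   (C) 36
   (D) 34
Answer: C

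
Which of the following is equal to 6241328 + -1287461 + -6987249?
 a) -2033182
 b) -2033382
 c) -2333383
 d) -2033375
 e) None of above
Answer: b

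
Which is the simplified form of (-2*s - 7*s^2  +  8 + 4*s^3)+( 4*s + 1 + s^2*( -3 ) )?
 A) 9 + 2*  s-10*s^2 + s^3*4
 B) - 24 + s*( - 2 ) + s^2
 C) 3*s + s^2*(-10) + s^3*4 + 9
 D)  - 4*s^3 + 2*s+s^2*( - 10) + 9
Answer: A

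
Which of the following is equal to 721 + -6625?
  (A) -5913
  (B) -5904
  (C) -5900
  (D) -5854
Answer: B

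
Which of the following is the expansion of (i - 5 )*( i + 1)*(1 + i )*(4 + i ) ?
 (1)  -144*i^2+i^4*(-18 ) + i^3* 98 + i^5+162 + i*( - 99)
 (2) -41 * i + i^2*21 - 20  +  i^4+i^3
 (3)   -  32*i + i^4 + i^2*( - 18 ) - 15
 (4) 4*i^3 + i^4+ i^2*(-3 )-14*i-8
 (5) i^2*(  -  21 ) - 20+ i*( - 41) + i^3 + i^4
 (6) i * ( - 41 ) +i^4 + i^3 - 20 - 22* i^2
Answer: 5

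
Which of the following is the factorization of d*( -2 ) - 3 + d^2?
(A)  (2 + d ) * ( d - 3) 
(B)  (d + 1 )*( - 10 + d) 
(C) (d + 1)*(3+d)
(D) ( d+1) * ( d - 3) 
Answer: D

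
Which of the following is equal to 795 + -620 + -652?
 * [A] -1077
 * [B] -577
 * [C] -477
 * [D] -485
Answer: C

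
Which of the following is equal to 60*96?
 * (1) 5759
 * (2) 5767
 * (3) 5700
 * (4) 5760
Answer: 4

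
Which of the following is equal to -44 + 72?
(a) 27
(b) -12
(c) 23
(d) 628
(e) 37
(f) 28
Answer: f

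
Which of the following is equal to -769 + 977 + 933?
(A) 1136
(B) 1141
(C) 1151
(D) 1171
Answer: B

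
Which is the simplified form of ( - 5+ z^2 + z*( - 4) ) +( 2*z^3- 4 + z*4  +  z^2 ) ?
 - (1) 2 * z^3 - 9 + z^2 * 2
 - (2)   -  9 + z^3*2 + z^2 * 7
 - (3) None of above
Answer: 1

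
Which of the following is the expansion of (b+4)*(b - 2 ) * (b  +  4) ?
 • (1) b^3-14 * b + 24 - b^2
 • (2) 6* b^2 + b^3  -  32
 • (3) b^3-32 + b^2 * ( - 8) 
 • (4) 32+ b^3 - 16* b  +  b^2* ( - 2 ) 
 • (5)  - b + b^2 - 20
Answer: 2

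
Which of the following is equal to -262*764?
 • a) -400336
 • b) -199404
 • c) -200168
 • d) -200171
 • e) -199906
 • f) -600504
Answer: c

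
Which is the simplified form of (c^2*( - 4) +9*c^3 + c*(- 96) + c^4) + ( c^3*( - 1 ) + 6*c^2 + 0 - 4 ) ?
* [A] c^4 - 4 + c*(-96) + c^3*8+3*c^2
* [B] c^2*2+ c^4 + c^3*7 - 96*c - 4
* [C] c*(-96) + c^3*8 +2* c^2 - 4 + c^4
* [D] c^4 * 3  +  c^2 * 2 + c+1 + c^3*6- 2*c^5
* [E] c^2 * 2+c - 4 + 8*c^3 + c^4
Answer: C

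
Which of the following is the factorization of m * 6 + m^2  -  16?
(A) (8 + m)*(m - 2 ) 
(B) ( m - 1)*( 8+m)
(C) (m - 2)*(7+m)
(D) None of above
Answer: A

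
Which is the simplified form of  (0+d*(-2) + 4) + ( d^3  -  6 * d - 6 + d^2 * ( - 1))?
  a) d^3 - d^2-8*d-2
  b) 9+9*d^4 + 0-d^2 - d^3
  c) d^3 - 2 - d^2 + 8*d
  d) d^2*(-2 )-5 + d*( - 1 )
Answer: a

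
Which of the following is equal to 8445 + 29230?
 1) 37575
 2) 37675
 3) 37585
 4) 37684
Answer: 2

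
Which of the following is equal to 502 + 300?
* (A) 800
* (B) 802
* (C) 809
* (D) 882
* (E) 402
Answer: B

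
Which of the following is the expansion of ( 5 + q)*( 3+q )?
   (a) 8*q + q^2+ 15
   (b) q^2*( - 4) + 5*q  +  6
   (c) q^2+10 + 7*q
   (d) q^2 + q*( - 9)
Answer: a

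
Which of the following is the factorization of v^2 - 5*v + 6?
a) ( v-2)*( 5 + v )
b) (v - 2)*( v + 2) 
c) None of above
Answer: c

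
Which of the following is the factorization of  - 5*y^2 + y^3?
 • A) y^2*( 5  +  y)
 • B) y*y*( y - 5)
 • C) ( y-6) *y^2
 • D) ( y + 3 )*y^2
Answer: B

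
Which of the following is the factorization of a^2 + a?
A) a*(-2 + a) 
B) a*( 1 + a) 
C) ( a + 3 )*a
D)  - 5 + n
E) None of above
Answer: B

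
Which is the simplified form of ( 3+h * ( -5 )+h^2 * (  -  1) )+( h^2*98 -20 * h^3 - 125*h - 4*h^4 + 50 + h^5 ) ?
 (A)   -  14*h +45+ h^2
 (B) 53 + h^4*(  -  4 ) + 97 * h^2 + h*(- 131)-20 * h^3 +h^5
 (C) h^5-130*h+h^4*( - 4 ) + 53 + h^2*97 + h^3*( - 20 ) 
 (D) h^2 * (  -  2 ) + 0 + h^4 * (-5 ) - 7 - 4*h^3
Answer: C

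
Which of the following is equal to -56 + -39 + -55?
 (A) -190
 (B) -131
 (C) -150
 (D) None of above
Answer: C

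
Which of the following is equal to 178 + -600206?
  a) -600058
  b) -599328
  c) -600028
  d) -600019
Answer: c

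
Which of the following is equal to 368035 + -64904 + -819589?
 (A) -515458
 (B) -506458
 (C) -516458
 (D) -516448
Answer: C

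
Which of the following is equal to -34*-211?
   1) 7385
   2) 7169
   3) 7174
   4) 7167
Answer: 3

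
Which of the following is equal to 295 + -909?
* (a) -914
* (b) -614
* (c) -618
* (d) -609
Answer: b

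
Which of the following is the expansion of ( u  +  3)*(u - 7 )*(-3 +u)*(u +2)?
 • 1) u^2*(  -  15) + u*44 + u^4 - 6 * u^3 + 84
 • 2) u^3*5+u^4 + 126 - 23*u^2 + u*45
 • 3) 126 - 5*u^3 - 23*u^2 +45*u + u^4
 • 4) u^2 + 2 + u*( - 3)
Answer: 3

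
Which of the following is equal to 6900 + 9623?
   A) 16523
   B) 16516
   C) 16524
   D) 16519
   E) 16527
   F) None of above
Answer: A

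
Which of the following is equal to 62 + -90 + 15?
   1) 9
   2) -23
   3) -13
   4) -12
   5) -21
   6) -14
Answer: 3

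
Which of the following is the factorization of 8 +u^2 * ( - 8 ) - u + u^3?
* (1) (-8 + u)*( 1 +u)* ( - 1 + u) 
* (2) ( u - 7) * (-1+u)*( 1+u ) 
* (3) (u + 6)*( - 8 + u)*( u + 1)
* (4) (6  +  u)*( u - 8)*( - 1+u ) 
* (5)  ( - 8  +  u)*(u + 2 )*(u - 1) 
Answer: 1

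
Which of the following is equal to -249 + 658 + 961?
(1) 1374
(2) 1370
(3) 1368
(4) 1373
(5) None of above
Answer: 2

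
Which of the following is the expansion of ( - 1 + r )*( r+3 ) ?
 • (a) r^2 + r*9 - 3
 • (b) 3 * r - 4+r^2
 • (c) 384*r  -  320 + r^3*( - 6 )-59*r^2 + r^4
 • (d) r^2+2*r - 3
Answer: d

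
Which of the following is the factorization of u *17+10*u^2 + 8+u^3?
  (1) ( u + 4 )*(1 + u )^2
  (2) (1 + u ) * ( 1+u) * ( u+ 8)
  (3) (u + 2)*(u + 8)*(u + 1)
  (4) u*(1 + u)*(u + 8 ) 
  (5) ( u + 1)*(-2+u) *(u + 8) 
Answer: 2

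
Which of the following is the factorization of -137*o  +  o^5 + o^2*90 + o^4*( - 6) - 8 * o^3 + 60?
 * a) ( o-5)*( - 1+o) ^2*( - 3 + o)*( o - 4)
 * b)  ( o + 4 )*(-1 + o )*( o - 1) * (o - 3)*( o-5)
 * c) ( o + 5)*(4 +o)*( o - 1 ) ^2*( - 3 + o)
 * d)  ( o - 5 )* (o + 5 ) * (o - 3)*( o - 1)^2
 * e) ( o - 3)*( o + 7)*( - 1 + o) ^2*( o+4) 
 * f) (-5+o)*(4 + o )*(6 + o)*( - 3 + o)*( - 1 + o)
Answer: b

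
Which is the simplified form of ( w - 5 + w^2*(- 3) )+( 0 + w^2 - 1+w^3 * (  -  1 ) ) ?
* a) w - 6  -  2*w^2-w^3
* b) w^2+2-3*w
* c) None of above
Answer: a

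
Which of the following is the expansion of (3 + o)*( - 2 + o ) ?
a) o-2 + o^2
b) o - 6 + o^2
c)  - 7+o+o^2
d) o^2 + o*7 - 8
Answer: b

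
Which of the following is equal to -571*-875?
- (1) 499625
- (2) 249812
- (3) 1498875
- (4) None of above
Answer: 1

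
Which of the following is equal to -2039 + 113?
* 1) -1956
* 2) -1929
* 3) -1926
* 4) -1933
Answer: 3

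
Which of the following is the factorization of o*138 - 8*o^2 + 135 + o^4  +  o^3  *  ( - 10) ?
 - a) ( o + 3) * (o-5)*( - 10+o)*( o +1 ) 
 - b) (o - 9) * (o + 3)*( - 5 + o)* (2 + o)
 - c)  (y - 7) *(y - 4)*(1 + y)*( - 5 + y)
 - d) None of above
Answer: d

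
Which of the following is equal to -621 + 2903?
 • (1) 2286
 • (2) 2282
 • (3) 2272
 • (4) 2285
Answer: 2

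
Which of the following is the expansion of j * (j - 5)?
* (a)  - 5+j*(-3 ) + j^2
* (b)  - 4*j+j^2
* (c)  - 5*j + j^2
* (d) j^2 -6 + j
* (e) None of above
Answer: c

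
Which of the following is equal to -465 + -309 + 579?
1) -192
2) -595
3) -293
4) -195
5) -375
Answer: 4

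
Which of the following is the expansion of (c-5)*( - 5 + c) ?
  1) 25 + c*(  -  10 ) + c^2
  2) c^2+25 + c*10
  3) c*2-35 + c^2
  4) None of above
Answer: 1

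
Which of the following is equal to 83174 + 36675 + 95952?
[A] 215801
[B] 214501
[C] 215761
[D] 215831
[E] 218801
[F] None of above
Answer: A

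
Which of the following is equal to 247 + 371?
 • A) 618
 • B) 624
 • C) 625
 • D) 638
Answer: A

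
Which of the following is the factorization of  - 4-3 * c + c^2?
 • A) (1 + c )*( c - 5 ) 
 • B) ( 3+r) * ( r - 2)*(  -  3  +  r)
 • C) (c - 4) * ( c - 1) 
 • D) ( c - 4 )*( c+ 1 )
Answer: D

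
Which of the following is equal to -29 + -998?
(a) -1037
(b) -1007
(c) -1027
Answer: c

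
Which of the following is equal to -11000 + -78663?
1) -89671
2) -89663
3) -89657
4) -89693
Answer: 2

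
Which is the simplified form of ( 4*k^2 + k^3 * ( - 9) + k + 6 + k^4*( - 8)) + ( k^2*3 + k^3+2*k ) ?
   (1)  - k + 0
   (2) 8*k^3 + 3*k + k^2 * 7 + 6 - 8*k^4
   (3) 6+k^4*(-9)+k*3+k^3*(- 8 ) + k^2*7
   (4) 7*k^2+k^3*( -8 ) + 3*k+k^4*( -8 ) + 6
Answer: 4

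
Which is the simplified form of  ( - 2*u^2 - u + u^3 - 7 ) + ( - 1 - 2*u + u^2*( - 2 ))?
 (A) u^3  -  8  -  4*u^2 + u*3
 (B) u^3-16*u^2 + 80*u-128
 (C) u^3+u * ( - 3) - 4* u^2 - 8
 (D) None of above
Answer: C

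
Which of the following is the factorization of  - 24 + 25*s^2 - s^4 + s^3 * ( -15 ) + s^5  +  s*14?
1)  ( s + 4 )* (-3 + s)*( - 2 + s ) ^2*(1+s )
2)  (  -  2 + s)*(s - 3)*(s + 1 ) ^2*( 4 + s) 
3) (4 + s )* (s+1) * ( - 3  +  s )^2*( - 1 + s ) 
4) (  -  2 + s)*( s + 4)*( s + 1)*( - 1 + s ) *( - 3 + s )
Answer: 4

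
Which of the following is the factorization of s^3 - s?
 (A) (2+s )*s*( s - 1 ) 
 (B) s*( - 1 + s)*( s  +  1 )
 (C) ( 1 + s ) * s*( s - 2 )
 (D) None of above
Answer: B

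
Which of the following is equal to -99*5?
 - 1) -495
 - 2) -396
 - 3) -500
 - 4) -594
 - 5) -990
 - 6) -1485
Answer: 1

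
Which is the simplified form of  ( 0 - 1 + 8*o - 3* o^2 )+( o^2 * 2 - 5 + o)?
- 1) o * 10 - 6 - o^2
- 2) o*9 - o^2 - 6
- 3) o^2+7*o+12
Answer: 2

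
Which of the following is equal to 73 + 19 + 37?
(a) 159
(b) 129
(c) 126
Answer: b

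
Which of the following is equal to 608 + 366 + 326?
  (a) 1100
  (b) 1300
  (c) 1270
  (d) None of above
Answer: b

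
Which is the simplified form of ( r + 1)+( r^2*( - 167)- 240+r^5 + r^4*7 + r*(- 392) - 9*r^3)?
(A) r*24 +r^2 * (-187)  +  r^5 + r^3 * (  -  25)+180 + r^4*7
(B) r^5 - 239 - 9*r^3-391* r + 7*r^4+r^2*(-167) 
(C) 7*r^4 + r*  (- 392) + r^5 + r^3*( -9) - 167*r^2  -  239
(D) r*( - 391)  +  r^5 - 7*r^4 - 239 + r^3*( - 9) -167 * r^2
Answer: B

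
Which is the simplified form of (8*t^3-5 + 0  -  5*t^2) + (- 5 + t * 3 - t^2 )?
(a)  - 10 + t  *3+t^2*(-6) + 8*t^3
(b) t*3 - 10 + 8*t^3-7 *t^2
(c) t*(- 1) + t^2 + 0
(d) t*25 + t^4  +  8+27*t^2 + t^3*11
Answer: a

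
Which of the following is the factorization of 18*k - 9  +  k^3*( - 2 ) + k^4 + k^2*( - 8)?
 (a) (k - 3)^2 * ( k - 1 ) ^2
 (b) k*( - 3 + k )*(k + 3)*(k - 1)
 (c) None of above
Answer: c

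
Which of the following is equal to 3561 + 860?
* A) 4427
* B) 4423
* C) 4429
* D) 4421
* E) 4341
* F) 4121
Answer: D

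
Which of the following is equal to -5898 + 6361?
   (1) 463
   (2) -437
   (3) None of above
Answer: 1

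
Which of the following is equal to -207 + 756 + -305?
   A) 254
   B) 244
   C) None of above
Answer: B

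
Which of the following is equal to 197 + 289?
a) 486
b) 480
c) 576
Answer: a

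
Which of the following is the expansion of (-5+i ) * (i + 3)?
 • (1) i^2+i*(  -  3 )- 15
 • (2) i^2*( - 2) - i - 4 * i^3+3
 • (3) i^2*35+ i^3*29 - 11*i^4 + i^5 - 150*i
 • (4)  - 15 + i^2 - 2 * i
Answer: 4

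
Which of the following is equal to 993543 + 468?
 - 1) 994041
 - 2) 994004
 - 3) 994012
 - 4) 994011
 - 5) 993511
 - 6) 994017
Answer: 4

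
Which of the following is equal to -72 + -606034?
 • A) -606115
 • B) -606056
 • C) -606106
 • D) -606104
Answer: C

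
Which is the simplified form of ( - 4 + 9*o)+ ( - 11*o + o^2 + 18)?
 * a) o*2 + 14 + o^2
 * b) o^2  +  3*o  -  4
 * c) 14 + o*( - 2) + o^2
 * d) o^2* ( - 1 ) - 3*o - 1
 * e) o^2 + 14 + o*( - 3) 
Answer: c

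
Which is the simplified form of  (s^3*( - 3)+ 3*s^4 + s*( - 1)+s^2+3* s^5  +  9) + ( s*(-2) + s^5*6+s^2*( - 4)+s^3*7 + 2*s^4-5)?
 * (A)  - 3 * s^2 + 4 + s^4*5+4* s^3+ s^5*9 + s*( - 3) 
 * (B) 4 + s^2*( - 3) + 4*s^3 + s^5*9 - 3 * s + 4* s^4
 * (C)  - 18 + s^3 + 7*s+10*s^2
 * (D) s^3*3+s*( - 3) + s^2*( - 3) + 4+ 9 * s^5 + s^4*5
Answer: A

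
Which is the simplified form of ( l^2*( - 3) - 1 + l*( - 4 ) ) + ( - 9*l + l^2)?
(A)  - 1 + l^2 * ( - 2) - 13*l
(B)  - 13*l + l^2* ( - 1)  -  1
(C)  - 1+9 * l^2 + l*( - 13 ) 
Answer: A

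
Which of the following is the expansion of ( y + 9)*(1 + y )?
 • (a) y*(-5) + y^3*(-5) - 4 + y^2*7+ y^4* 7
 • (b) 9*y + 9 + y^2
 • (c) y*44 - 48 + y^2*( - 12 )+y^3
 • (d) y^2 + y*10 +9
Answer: d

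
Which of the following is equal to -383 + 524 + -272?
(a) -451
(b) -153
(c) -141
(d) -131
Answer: d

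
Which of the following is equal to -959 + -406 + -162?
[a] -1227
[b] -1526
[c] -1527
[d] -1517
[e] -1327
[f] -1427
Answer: c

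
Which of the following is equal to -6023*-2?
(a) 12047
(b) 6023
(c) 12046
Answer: c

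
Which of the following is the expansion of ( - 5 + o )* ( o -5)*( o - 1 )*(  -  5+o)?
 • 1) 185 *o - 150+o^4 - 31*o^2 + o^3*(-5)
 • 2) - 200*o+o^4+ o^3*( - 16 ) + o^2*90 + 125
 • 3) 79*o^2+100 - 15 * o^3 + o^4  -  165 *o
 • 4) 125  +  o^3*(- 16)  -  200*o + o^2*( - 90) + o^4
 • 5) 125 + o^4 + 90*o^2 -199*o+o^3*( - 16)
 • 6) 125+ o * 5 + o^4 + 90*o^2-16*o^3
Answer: 2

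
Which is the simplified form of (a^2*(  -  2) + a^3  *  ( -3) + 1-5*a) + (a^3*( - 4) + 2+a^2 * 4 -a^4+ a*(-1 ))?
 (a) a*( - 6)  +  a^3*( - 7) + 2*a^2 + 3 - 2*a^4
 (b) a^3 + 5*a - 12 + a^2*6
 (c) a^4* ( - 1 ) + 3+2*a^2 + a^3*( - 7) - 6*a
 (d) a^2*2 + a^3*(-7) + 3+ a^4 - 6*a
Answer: c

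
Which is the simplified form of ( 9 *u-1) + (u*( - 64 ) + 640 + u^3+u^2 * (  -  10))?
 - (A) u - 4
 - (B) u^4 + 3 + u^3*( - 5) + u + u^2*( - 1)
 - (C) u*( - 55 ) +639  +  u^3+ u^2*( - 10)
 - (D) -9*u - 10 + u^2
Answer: C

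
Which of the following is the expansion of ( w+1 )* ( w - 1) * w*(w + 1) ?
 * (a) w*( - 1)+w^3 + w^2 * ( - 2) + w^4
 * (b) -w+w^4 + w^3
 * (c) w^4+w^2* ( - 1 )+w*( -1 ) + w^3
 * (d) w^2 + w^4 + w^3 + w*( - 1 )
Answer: c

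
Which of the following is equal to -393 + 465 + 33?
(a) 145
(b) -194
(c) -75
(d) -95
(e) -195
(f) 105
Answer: f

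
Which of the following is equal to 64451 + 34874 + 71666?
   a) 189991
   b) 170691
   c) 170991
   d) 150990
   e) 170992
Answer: c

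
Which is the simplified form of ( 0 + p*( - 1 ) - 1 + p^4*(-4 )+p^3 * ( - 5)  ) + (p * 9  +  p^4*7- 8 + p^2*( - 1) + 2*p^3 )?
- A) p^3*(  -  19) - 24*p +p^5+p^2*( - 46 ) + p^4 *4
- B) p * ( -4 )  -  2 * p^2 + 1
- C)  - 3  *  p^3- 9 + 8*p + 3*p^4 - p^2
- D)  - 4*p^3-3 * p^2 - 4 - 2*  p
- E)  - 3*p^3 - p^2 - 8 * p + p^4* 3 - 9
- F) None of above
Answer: C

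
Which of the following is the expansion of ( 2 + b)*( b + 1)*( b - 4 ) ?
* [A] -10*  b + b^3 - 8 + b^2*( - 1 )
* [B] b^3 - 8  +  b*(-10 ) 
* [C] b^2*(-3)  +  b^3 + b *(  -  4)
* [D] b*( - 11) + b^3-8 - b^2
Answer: A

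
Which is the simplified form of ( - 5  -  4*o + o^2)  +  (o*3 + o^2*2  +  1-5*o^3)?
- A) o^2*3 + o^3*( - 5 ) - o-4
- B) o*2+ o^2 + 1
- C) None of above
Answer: A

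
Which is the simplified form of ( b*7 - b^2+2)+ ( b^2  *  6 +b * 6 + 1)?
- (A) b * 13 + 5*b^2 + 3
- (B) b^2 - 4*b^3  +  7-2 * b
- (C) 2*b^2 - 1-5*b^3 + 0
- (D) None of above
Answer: A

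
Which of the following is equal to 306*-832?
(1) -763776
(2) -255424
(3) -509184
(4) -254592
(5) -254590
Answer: 4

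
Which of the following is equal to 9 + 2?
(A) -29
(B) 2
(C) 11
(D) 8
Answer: C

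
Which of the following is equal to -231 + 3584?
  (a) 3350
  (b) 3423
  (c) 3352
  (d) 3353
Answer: d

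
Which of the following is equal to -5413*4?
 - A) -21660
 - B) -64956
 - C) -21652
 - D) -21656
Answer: C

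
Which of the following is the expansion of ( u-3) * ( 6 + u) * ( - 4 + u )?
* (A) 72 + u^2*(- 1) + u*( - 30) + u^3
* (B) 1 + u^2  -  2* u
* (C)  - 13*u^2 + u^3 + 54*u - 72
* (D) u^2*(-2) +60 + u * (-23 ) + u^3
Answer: A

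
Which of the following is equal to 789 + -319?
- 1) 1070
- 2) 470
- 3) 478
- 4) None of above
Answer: 2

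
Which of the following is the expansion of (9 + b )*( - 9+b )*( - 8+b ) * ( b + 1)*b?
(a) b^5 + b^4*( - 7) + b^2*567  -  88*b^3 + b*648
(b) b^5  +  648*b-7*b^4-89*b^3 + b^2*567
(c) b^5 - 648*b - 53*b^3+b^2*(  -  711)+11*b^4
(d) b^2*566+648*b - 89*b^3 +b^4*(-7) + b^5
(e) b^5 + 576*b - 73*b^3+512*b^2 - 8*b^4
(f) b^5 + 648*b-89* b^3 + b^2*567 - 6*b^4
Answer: b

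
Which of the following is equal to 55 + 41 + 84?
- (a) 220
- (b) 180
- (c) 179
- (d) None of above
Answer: b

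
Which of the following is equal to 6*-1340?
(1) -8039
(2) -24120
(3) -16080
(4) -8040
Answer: 4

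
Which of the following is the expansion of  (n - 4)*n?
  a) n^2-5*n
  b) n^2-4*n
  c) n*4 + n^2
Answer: b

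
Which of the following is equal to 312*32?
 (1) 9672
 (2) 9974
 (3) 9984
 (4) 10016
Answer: 3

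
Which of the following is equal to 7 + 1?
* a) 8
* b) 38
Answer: a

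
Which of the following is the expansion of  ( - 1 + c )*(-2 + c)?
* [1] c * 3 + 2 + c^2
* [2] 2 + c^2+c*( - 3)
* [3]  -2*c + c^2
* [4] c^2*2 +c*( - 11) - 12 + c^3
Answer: 2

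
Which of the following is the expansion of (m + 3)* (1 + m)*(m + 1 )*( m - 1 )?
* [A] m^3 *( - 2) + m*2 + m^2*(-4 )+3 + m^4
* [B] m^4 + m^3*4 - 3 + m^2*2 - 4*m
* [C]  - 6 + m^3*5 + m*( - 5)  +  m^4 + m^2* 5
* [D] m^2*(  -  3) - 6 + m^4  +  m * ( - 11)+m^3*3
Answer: B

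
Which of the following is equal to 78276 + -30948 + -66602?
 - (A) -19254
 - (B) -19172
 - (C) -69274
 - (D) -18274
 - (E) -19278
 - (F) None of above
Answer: F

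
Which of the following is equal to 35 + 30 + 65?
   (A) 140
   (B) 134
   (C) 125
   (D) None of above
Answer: D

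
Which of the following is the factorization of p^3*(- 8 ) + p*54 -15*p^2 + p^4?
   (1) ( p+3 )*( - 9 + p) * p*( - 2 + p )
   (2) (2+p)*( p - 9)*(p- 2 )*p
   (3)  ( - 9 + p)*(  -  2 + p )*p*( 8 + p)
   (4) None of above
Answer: 1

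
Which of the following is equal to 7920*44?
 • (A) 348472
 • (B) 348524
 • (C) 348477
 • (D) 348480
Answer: D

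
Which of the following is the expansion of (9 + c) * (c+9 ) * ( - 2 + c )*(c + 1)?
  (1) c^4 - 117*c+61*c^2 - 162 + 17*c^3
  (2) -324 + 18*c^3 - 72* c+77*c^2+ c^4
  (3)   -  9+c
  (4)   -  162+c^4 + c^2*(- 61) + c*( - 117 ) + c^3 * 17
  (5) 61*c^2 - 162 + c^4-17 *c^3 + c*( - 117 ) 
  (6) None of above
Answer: 1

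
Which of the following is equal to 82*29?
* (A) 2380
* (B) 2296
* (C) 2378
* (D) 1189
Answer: C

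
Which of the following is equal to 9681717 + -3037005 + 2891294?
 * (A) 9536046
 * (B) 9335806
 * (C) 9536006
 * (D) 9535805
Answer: C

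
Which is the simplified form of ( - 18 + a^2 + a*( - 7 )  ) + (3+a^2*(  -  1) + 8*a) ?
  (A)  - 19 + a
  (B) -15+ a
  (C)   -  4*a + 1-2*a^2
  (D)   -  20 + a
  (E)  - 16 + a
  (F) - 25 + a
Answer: B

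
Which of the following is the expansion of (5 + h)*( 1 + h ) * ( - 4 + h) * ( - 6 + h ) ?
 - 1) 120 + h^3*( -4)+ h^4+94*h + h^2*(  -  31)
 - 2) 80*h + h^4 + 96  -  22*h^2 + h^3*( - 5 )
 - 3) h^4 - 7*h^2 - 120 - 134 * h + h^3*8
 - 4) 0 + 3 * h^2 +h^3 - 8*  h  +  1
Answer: 1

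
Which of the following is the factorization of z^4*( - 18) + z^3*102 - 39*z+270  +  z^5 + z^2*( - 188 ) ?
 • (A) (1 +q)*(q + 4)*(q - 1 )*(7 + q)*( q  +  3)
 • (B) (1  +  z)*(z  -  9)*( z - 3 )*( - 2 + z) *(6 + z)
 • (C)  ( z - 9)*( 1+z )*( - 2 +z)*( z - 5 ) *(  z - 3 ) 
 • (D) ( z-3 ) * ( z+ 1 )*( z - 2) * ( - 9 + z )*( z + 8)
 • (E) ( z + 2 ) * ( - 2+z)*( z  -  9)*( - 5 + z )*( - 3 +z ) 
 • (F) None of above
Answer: C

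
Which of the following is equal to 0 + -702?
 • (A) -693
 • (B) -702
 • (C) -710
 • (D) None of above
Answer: B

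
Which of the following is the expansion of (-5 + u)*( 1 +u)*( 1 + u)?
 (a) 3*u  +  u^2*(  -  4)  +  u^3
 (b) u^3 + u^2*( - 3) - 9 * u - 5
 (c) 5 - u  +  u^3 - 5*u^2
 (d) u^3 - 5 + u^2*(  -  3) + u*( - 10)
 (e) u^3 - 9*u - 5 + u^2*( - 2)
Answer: b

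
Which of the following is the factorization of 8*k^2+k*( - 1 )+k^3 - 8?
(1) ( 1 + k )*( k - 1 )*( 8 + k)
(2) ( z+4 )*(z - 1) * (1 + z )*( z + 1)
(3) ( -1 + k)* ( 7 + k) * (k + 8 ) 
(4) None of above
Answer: 1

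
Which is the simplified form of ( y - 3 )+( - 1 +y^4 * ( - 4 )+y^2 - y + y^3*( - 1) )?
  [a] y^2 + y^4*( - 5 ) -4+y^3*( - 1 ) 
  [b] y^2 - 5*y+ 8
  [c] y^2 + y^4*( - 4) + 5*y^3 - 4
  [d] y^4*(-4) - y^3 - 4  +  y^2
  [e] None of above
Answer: d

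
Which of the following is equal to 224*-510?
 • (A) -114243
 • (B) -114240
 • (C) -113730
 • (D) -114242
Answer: B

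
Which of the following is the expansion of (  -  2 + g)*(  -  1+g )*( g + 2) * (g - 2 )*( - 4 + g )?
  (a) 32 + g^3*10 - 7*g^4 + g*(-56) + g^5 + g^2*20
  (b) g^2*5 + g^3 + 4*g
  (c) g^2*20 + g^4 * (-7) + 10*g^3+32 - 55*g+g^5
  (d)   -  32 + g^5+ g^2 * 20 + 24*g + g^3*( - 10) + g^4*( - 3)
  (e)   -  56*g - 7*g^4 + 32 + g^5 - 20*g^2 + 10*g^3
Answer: a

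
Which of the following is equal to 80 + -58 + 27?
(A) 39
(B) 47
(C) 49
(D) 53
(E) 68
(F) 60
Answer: C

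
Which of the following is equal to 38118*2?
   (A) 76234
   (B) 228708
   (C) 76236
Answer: C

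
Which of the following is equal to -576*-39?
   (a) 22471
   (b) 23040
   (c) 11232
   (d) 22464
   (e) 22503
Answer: d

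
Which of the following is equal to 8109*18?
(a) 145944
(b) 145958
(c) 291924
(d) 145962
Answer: d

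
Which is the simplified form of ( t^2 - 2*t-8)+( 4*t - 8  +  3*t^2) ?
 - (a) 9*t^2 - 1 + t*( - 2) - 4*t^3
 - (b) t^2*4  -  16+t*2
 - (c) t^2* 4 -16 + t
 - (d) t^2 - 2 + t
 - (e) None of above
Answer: b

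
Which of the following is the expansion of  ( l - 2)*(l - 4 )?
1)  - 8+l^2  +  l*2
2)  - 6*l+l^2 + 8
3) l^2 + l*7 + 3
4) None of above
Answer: 2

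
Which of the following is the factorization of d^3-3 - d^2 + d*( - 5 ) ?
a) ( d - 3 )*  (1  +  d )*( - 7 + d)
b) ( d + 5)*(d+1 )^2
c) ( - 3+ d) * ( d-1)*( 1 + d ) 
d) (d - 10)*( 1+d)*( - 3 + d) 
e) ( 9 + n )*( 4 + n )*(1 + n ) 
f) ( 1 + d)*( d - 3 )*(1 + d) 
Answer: f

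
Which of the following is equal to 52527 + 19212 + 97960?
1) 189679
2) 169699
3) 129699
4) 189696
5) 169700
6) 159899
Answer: 2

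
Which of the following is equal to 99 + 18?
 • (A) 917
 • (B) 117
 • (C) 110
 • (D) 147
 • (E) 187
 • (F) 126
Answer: B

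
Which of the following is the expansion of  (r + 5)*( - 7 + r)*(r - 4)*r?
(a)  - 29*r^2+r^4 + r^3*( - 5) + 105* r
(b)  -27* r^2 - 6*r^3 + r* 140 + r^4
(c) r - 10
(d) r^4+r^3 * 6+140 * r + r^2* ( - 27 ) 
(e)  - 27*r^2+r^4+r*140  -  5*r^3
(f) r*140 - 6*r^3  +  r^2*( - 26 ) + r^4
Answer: b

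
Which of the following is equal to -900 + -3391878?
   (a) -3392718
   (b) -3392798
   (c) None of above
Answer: c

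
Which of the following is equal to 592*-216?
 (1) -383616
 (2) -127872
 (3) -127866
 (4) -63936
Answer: 2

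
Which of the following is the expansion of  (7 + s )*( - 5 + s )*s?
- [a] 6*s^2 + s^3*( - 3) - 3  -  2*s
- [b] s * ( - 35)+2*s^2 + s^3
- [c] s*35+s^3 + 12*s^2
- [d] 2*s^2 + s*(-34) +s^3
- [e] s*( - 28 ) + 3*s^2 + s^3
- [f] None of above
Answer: b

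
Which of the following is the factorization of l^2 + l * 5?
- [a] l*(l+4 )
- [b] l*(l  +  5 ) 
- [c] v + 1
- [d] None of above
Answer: b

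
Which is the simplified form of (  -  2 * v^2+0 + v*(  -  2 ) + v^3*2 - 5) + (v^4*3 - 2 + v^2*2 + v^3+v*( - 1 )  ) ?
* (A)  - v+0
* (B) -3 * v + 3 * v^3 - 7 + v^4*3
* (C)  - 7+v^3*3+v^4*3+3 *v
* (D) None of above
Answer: B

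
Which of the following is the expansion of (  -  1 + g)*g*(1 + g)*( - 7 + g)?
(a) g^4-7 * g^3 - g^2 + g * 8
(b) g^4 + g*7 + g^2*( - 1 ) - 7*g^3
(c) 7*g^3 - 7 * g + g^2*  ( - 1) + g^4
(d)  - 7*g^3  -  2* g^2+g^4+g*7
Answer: b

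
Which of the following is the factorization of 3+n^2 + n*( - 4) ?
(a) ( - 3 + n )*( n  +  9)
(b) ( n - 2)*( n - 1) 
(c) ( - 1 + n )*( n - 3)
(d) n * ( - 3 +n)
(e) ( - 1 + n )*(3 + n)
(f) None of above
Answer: c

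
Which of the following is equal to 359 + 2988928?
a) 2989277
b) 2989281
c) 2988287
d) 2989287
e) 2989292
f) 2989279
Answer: d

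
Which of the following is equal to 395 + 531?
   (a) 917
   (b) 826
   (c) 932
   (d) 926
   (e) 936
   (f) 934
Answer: d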